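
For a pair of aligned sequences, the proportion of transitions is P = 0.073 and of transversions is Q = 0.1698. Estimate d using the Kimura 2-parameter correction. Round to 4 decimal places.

0.2935

Under the Kimura two-parameter model, d = −½ ln(1 − 2P − Q) − ¼ ln(1 − 2Q).
1 − 2P − Q = 0.6842, giving −½ ln(0.6842) = 0.189753.
1 − 2Q = 0.6604, giving −¼ ln(0.6604) = 0.103727.
d = 0.189753 + 0.103727 = 0.293480.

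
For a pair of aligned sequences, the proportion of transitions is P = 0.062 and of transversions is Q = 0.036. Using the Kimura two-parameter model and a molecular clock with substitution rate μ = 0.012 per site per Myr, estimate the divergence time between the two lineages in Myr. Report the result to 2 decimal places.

4.41

Under the Kimura two-parameter model, d = −½ ln(1 − 2P − Q) − ¼ ln(1 − 2Q).
1 − 2P − Q = 0.84, giving −½ ln(0.84) = 0.087177.
1 − 2Q = 0.928, giving −¼ ln(0.928) = 0.018681.
d = 0.087177 + 0.018681 = 0.105858.
Under a molecular clock d = 2μt, so t = d/(2μ) = 0.105858 / (2 × 0.012) = 4.41 Myr.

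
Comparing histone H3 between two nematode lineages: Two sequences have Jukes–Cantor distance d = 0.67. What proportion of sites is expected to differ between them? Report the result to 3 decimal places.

p = (3/4)(1 − e^(−4d/3)) = 0.75 × (1 − e^(-0.893333)) = 0.75 × (1 − 0.409289) = 0.443033.

0.443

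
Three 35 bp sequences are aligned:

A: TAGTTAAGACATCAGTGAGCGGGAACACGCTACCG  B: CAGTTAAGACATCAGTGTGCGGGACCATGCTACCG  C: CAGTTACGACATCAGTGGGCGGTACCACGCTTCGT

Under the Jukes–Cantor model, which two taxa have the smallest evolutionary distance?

A–B: 4/35 differ, p = 0.114, d = 0.124.
A–C: 8/35 differ, p = 0.229, d = 0.273.
B–C: 7/35 differ, p = 0.200, d = 0.233.
The smallest distance is between A and B.

A and B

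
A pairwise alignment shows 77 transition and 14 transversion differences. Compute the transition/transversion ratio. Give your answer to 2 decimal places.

R = 77/14 = 5.50.

5.50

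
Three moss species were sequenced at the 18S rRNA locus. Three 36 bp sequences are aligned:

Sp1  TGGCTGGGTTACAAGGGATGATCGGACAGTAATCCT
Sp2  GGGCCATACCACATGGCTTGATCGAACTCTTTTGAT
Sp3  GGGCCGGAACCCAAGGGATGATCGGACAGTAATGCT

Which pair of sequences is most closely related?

Sp1–Sp2: 17/36 differ, p = 0.472, d = 0.745.
Sp1–Sp3: 7/36 differ, p = 0.194, d = 0.225.
Sp2–Sp3: 13/36 differ, p = 0.361, d = 0.493.
The smallest distance is between Sp1 and Sp3.

Sp1 and Sp3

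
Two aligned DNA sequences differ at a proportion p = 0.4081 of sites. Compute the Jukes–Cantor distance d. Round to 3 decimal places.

0.589

d = −(3/4) ln(1 − 4p/3) = −0.75 ln(1 − 0.544133) = −0.75 ln(0.455867)
  = −0.75 × (-0.785554) = 0.589166 substitutions/site.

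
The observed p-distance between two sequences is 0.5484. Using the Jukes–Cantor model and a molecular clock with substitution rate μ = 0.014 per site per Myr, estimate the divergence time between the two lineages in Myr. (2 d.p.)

35.19

d = −(3/4) ln(1 − 4p/3) = −0.75 ln(1 − 0.7312) = −0.75 ln(0.2688)
  = −0.75 × (-1.313788) = 0.985341 substitutions/site.
Under a molecular clock d = 2μt, so t = d/(2μ) = 0.985341 / (2 × 0.014) = 35.19 Myr.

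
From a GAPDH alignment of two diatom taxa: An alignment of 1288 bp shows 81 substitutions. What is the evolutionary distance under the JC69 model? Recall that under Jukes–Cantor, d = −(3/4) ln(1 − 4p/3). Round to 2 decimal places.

p = 81/1288 ≈ 0.062888.
d = −(3/4) ln(1 − 4p/3) = −0.75 ln(1 − 0.083851) = −0.75 ln(0.916149)
  = −0.75 × (-0.087576) = 0.065682 substitutions/site.

0.07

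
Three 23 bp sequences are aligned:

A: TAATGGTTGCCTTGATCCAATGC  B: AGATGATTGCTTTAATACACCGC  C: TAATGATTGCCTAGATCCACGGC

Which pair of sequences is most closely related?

A–B: 8/23 differ, p = 0.348, d = 0.467.
A–C: 4/23 differ, p = 0.174, d = 0.198.
B–C: 7/23 differ, p = 0.304, d = 0.390.
The smallest distance is between A and C.

A and C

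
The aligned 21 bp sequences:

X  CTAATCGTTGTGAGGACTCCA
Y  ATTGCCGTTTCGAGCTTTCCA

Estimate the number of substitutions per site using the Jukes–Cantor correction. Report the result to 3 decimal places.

0.635

The sequences differ at 9 of 21 sites (1, 3, 4, 5, 10, 11, 15, 16, 17), so p = 9/21 ≈ 0.428571.
d = −(3/4) ln(1 − 4p/3) = −0.75 ln(1 − 0.571428) = −0.75 ln(0.428572)
  = −0.75 × (-0.847297) = 0.635473 substitutions/site.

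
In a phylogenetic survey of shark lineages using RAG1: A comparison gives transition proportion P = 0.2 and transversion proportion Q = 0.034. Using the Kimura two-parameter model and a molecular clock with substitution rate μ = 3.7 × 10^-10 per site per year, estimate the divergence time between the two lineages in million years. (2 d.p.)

Under the Kimura two-parameter model, d = −½ ln(1 − 2P − Q) − ¼ ln(1 − 2Q).
1 − 2P − Q = 0.566, giving −½ ln(0.566) = 0.284581.
1 − 2Q = 0.932, giving −¼ ln(0.932) = 0.017606.
d = 0.284581 + 0.017606 = 0.302187.
Under a molecular clock d = 2μt, so t = d/(2μ) = 0.302187 / (2 × 3.7 × 10^-10) = 408.36 million years.

408.36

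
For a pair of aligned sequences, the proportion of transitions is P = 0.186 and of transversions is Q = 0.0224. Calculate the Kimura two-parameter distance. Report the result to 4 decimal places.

Under the Kimura two-parameter model, d = −½ ln(1 − 2P − Q) − ¼ ln(1 − 2Q).
1 − 2P − Q = 0.6056, giving −½ ln(0.6056) = 0.250768.
1 − 2Q = 0.9552, giving −¼ ln(0.9552) = 0.011459.
d = 0.250768 + 0.011459 = 0.262227.

0.2622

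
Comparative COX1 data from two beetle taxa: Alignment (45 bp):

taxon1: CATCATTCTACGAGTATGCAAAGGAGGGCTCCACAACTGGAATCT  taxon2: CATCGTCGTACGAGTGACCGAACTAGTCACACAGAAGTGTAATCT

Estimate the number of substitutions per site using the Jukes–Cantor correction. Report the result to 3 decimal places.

0.525

The sequences differ at 17 of 45 sites, so p = 17/45 ≈ 0.377778.
d = −(3/4) ln(1 − 4p/3) = −0.75 ln(1 − 0.503704) = −0.75 ln(0.496296)
  = −0.75 × (-0.700583) = 0.525437 substitutions/site.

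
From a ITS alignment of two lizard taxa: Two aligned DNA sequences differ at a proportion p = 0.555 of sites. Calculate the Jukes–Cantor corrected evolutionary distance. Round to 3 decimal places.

d = −(3/4) ln(1 − 4p/3) = −0.75 ln(1 − 0.74) = −0.75 ln(0.26)
  = −0.75 × (-1.347074) = 1.010306 substitutions/site.

1.010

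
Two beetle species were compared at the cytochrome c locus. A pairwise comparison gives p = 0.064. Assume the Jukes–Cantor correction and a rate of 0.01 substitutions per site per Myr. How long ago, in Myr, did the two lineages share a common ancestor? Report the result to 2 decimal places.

3.34

d = −(3/4) ln(1 − 4p/3) = −0.75 ln(1 − 0.085333) = −0.75 ln(0.914667)
  = −0.75 × (-0.089195) = 0.066896 substitutions/site.
Under a molecular clock d = 2μt, so t = d/(2μ) = 0.066896 / (2 × 0.01) = 3.34 Myr.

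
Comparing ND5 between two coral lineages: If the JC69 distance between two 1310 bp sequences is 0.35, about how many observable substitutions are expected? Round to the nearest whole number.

Invert JC69: p = (3/4)(1 − e^(−4d/3)) = 0.75 × (1 − e^(-0.466667)) = 0.75 × (1 − 0.627089) = 0.279683.
Expected differing sites = pL ≈ 0.279683 × 1310 = 366.38473 ≈ 366.

366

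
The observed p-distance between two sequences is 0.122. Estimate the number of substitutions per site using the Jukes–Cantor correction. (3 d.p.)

0.133

d = −(3/4) ln(1 − 4p/3) = −0.75 ln(1 − 0.162667) = −0.75 ln(0.837333)
  = −0.75 × (-0.177533) = 0.133150 substitutions/site.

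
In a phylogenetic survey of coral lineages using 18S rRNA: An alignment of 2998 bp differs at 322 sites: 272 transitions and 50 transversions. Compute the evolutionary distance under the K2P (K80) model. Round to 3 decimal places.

0.119

P = 272/2998 ≈ 0.090727 and Q = 50/2998 ≈ 0.016678.
Under the Kimura two-parameter model, d = −½ ln(1 − 2P − Q) − ¼ ln(1 − 2Q).
1 − 2P − Q = 0.801868, giving −½ ln(0.801868) = 0.110406.
1 − 2Q = 0.966644, giving −¼ ln(0.966644) = 0.008481.
d = 0.110406 + 0.008481 = 0.118887.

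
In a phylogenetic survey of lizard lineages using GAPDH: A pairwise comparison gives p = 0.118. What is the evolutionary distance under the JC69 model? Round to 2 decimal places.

d = −(3/4) ln(1 − 4p/3) = −0.75 ln(1 − 0.157333) = −0.75 ln(0.842667)
  = −0.75 × (-0.171183) = 0.128387 substitutions/site.

0.13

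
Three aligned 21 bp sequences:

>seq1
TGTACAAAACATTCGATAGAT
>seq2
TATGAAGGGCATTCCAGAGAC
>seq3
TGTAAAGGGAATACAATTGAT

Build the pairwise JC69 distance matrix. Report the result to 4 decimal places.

seq1–seq2: 9/21 sites differ → p ≈ 0.428571, d = −0.75 ln(1 − 0.571428) = 0.635472 ≈ 0.6355.
seq1–seq3: 8/21 sites differ → p ≈ 0.380952, d = −0.75 ln(1 − 0.507936) = 0.531860 ≈ 0.5319.
seq2–seq3: 8/21 sites differ → p ≈ 0.380952, d = −0.75 ln(1 − 0.507936) = 0.531860 ≈ 0.5319.

d(seq1,seq2) = 0.6355, d(seq1,seq3) = 0.5319, d(seq2,seq3) = 0.5319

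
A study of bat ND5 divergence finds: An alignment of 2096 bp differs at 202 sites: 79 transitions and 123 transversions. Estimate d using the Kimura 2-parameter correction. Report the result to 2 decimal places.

P = 79/2096 ≈ 0.037691 and Q = 123/2096 ≈ 0.058683.
Under the Kimura two-parameter model, d = −½ ln(1 − 2P − Q) − ¼ ln(1 − 2Q).
1 − 2P − Q = 0.865935, giving −½ ln(0.865935) = 0.071973.
1 − 2Q = 0.882634, giving −¼ ln(0.882634) = 0.031211.
d = 0.071973 + 0.031211 = 0.103184.

0.10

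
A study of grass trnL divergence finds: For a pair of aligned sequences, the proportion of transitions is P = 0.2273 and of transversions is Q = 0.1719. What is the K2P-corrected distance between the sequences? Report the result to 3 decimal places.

0.598

Under the Kimura two-parameter model, d = −½ ln(1 − 2P − Q) − ¼ ln(1 − 2Q).
1 − 2P − Q = 0.3735, giving −½ ln(0.3735) = 0.492419.
1 − 2Q = 0.6562, giving −¼ ln(0.6562) = 0.105322.
d = 0.492419 + 0.105322 = 0.597741.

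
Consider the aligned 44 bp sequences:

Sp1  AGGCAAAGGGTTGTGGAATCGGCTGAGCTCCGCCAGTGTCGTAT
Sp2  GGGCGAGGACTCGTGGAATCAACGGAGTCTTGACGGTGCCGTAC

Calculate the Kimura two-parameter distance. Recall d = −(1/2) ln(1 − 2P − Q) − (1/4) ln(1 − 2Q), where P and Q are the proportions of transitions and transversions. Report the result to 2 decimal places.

0.65

Of 44 sites, 14 differences are transitions and 3 are transversions, so P = 14/44 ≈ 0.318182 and Q = 3/44 ≈ 0.068182.
Under the Kimura two-parameter model, d = −½ ln(1 − 2P − Q) − ¼ ln(1 − 2Q).
1 − 2P − Q = 0.295454, giving −½ ln(0.295454) = 0.609621.
1 − 2Q = 0.863636, giving −¼ ln(0.863636) = 0.036651.
d = 0.609621 + 0.036651 = 0.646272.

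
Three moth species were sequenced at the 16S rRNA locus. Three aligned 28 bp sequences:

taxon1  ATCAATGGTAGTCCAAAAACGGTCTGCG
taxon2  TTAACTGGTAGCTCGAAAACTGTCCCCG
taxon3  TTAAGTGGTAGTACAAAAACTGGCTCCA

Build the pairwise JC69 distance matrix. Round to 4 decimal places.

d(taxon1,taxon2) = 0.4197, d(taxon1,taxon3) = 0.3597, d(taxon2,taxon3) = 0.3041

taxon1–taxon2: 9/28 sites differ → p ≈ 0.321429, d = −0.75 ln(1 − 0.428572) = 0.419713 ≈ 0.4197.
taxon1–taxon3: 8/28 sites differ → p ≈ 0.285714, d = −0.75 ln(1 − 0.380952) = 0.359679 ≈ 0.3597.
taxon2–taxon3: 7/28 sites differ → p = 0.25, d = −0.75 ln(1 − 0.333333) = 0.304098 ≈ 0.3041.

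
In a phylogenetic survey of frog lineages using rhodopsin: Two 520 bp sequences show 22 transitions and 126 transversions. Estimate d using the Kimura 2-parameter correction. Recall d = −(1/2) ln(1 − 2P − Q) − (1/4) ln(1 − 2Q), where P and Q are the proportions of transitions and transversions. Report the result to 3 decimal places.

0.364

P = 22/520 ≈ 0.042308 and Q = 126/520 ≈ 0.242308.
Under the Kimura two-parameter model, d = −½ ln(1 − 2P − Q) − ¼ ln(1 − 2Q).
1 − 2P − Q = 0.673076, giving −½ ln(0.673076) = 0.197949.
1 − 2Q = 0.515384, giving −¼ ln(0.515384) = 0.165711.
d = 0.197949 + 0.165711 = 0.363660.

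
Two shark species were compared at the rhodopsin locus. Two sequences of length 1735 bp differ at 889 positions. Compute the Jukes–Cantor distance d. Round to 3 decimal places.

p = 889/1735 ≈ 0.512392.
d = −(3/4) ln(1 − 4p/3) = −0.75 ln(1 − 0.683189) = −0.75 ln(0.316811)
  = −0.75 × (-1.149450) = 0.862088 substitutions/site.

0.862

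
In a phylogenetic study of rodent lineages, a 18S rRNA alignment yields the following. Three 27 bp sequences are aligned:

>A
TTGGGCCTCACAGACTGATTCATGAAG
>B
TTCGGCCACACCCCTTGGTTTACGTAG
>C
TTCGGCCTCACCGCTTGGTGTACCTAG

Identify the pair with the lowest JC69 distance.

A–B: 10/27 differ, p = 0.370, d = 0.511.
A–C: 10/27 differ, p = 0.370, d = 0.511.
B–C: 4/27 differ, p = 0.148, d = 0.165.
The smallest distance is between B and C.

B and C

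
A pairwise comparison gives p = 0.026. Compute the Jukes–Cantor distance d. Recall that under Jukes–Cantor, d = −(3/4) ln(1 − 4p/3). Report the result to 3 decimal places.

d = −(3/4) ln(1 − 4p/3) = −0.75 ln(1 − 0.034667) = −0.75 ln(0.965333)
  = −0.75 × (-0.035282) = 0.026462 substitutions/site.

0.026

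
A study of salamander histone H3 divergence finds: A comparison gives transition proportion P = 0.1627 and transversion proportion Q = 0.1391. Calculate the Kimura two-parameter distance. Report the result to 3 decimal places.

Under the Kimura two-parameter model, d = −½ ln(1 − 2P − Q) − ¼ ln(1 − 2Q).
1 − 2P − Q = 0.5355, giving −½ ln(0.5355) = 0.312277.
1 − 2Q = 0.7218, giving −¼ ln(0.7218) = 0.081502.
d = 0.312277 + 0.081502 = 0.393779.

0.394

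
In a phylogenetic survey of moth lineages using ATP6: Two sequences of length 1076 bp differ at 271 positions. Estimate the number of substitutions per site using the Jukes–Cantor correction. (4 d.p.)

0.3069

p = 271/1076 ≈ 0.251859.
d = −(3/4) ln(1 − 4p/3) = −0.75 ln(1 − 0.335812) = −0.75 ln(0.664188)
  = −0.75 × (-0.409190) = 0.306893 substitutions/site.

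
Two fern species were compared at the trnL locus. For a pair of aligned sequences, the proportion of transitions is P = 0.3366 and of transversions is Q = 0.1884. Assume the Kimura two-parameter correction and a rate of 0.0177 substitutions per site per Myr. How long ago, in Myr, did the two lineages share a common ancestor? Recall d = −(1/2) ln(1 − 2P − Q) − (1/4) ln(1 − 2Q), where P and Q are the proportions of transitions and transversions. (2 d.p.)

31.27

Under the Kimura two-parameter model, d = −½ ln(1 − 2P − Q) − ¼ ln(1 − 2Q).
1 − 2P − Q = 0.1384, giving −½ ln(0.1384) = 0.988804.
1 − 2Q = 0.6232, giving −¼ ln(0.6232) = 0.118222.
d = 0.988804 + 0.118222 = 1.107026.
Under a molecular clock d = 2μt, so t = d/(2μ) = 1.107026 / (2 × 0.0177) = 31.27 Myr.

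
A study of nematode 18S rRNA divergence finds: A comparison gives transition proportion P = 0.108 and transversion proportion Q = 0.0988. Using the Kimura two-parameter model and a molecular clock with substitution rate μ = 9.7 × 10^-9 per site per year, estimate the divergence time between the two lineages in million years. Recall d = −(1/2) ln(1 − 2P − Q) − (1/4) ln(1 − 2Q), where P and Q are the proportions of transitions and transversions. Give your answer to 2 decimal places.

Under the Kimura two-parameter model, d = −½ ln(1 − 2P − Q) − ¼ ln(1 − 2Q).
1 − 2P − Q = 0.6852, giving −½ ln(0.6852) = 0.189022.
1 − 2Q = 0.8024, giving −¼ ln(0.8024) = 0.055037.
d = 0.189022 + 0.055037 = 0.244059.
Under a molecular clock d = 2μt, so t = d/(2μ) = 0.244059 / (2 × 9.7 × 10^-9) = 12.58 million years.

12.58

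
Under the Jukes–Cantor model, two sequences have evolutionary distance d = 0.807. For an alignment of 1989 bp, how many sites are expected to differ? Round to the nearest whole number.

983

Invert JC69: p = (3/4)(1 − e^(−4d/3)) = 0.75 × (1 − e^(-1.076)) = 0.75 × (1 − 0.340957) = 0.494282.
Expected differing sites = pL ≈ 0.494282 × 1989 = 983.126898 ≈ 983.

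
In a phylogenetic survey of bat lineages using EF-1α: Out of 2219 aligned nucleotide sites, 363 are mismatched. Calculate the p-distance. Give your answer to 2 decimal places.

0.16

p = 363/2219 = 0.163587… ≈ 0.16 (to 2 d.p.).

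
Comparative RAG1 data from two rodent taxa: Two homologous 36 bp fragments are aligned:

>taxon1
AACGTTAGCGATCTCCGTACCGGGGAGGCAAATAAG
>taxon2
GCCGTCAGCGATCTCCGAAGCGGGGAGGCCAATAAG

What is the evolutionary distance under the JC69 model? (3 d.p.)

The sequences differ at 6 of 36 sites (1, 2, 6, 18, 20, 30), so p = 6/36 ≈ 0.166667.
d = −(3/4) ln(1 − 4p/3) = −0.75 ln(1 − 0.222223) = −0.75 ln(0.777777)
  = −0.75 × (-0.251315) = 0.188486 substitutions/site.

0.188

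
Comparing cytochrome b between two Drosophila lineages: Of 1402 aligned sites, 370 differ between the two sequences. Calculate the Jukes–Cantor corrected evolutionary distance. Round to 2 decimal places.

0.33

p = 370/1402 ≈ 0.263909.
d = −(3/4) ln(1 − 4p/3) = −0.75 ln(1 − 0.351879) = −0.75 ln(0.648121)
  = −0.75 × (-0.433678) = 0.325259 substitutions/site.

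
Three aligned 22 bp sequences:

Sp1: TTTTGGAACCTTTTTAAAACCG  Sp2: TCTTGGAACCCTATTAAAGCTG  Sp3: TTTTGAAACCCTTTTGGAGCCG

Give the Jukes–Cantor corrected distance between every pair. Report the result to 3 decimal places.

d(Sp1,Sp2) = 0.271, d(Sp1,Sp3) = 0.271, d(Sp2,Sp3) = 0.339

Sp1–Sp2: 5/22 sites differ → p ≈ 0.227273, d = −0.75 ln(1 − 0.303031) = 0.270761 ≈ 0.271.
Sp1–Sp3: 5/22 sites differ → p ≈ 0.227273, d = −0.75 ln(1 − 0.303031) = 0.270761 ≈ 0.271.
Sp2–Sp3: 6/22 sites differ → p ≈ 0.272727, d = −0.75 ln(1 − 0.363636) = 0.338988 ≈ 0.339.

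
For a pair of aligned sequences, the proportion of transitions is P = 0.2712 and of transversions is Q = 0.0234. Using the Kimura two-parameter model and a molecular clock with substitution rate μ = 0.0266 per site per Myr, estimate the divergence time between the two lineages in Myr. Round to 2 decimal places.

8.07

Under the Kimura two-parameter model, d = −½ ln(1 − 2P − Q) − ¼ ln(1 − 2Q).
1 − 2P − Q = 0.4342, giving −½ ln(0.4342) = 0.417125.
1 − 2Q = 0.9532, giving −¼ ln(0.9532) = 0.011983.
d = 0.417125 + 0.011983 = 0.429108.
Under a molecular clock d = 2μt, so t = d/(2μ) = 0.429108 / (2 × 0.0266) = 8.07 Myr.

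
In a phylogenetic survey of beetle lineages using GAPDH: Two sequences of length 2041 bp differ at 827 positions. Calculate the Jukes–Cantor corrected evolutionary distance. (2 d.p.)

p = 827/2041 ≈ 0.405194.
d = −(3/4) ln(1 − 4p/3) = −0.75 ln(1 − 0.540259) = −0.75 ln(0.459741)
  = −0.75 × (-0.777092) = 0.582819 substitutions/site.

0.58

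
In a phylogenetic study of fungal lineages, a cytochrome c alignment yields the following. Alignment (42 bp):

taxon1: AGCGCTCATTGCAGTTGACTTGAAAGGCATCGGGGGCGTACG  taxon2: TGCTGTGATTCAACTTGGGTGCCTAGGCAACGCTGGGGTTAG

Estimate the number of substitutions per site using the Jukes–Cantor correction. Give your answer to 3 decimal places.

0.693

The sequences differ at 19 of 42 sites, so p = 19/42 ≈ 0.452381.
d = −(3/4) ln(1 − 4p/3) = −0.75 ln(1 − 0.603175) = −0.75 ln(0.396825)
  = −0.75 × (-0.924260) = 0.693195 substitutions/site.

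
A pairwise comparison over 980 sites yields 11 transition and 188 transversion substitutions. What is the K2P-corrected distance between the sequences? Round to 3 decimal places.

P = 11/980 ≈ 0.011224 and Q = 188/980 ≈ 0.191837.
Under the Kimura two-parameter model, d = −½ ln(1 − 2P − Q) − ¼ ln(1 − 2Q).
1 − 2P − Q = 0.785715, giving −½ ln(0.785715) = 0.120581.
1 − 2Q = 0.616326, giving −¼ ln(0.616326) = 0.120995.
d = 0.120581 + 0.120995 = 0.241576.

0.242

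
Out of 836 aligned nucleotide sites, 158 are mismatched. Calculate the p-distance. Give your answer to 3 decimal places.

0.189

p = 158/836 = 0.188995… ≈ 0.189 (to 3 d.p.).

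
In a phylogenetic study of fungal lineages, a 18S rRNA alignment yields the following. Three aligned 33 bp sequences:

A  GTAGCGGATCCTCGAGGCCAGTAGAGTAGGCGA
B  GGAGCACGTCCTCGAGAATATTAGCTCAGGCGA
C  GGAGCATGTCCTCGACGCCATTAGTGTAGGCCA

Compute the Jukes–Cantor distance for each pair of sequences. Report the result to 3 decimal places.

A–B: 11/33 sites differ → p ≈ 0.333333, d = −0.75 ln(1 − 0.444444) = 0.440839 ≈ 0.441.
A–C: 8/33 sites differ → p ≈ 0.242424, d = −0.75 ln(1 − 0.323232) = 0.292820 ≈ 0.293.
B–C: 9/33 sites differ → p ≈ 0.272727, d = −0.75 ln(1 − 0.363636) = 0.338988 ≈ 0.339.

d(A,B) = 0.441, d(A,C) = 0.293, d(B,C) = 0.339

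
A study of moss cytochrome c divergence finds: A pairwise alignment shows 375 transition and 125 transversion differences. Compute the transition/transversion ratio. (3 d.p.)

R = 375/125 = 3.000.

3.000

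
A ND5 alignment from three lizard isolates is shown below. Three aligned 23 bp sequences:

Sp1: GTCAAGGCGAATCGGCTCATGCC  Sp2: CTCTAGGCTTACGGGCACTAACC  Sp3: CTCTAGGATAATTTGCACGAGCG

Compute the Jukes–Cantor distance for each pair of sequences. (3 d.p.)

Sp1–Sp2: 10/23 sites differ → p ≈ 0.434783, d = −0.75 ln(1 − 0.579711) = 0.650110 ≈ 0.650.
Sp1–Sp3: 10/23 sites differ → p ≈ 0.434783, d = −0.75 ln(1 − 0.579711) = 0.650110 ≈ 0.650.
Sp2–Sp3: 8/23 sites differ → p ≈ 0.347826, d = −0.75 ln(1 − 0.463768) = 0.467391 ≈ 0.467.

d(Sp1,Sp2) = 0.650, d(Sp1,Sp3) = 0.650, d(Sp2,Sp3) = 0.467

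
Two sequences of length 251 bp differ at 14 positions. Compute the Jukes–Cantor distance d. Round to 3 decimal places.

0.058

p = 14/251 ≈ 0.055777.
d = −(3/4) ln(1 − 4p/3) = −0.75 ln(1 − 0.074369) = −0.75 ln(0.925631)
  = −0.75 × (-0.077280) = 0.057960 substitutions/site.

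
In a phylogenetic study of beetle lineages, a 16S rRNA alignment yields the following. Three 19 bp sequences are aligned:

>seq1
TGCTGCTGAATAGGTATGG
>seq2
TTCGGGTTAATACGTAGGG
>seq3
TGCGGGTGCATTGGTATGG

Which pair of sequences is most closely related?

seq1 and seq3

seq1–seq2: 6/19 differ, p = 0.316, d = 0.410.
seq1–seq3: 4/19 differ, p = 0.211, d = 0.247.
seq2–seq3: 6/19 differ, p = 0.316, d = 0.410.
The smallest distance is between seq1 and seq3.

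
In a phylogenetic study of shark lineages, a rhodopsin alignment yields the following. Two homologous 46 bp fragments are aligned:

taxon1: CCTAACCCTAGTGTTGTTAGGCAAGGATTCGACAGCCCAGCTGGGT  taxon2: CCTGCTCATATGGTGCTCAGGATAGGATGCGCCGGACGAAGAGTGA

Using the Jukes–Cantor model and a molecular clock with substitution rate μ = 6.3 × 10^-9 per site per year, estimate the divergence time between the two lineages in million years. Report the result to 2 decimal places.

The sequences differ at 21 of 46 sites, so p = 21/46 ≈ 0.456522.
d = −(3/4) ln(1 − 4p/3) = −0.75 ln(1 − 0.608696) = −0.75 ln(0.391304)
  = −0.75 × (-0.938271) = 0.703703 substitutions/site.
Under a molecular clock d = 2μt, so t = d/(2μ) = 0.703703 / (2 × 6.3 × 10^-9) = 55.85 million years.

55.85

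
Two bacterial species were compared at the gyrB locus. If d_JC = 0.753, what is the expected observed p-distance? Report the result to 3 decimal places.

0.475

p = (3/4)(1 − e^(−4d/3)) = 0.75 × (1 − e^(-1.004)) = 0.75 × (1 − 0.366411) = 0.475192.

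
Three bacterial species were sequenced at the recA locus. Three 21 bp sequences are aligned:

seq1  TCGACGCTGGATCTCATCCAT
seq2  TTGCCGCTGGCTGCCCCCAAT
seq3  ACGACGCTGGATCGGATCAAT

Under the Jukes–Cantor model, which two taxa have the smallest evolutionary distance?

seq1–seq2: 8/21 differ, p = 0.381, d = 0.532.
seq1–seq3: 4/21 differ, p = 0.190, d = 0.220.
seq2–seq3: 9/21 differ, p = 0.429, d = 0.635.
The smallest distance is between seq1 and seq3.

seq1 and seq3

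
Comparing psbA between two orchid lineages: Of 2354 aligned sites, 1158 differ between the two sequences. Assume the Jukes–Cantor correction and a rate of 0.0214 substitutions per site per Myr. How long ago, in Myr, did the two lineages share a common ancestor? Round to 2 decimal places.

18.69

p = 1158/2354 ≈ 0.491929.
d = −(3/4) ln(1 − 4p/3) = −0.75 ln(1 − 0.655905) = −0.75 ln(0.344095)
  = −0.75 × (-1.066837) = 0.800128 substitutions/site.
Under a molecular clock d = 2μt, so t = d/(2μ) = 0.800128 / (2 × 0.0214) = 18.69 Myr.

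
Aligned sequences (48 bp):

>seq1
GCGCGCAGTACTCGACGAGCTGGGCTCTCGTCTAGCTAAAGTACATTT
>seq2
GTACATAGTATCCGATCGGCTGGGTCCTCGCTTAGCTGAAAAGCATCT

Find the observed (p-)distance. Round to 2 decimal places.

The sequences differ at 18 of 48 positions.
p = 18/48 = 0.375 ≈ 0.38 (to 2 d.p.).

0.38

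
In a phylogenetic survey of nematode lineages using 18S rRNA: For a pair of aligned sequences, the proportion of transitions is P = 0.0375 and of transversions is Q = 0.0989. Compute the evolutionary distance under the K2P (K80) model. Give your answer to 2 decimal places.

0.15

Under the Kimura two-parameter model, d = −½ ln(1 − 2P − Q) − ¼ ln(1 − 2Q).
1 − 2P − Q = 0.8261, giving −½ ln(0.8261) = 0.095520.
1 − 2Q = 0.8022, giving −¼ ln(0.8022) = 0.055099.
d = 0.095520 + 0.055099 = 0.150619.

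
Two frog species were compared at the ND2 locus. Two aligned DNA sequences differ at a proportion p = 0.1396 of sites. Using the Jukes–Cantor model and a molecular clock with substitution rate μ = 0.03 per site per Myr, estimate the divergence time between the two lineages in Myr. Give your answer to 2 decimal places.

d = −(3/4) ln(1 − 4p/3) = −0.75 ln(1 − 0.186133) = −0.75 ln(0.813867)
  = −0.75 × (-0.205958) = 0.154469 substitutions/site.
Under a molecular clock d = 2μt, so t = d/(2μ) = 0.154469 / (2 × 0.03) = 2.57 Myr.

2.57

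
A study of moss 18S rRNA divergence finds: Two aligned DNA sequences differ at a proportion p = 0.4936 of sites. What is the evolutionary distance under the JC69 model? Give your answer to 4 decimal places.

0.8050

d = −(3/4) ln(1 − 4p/3) = −0.75 ln(1 − 0.658133) = −0.75 ln(0.341867)
  = −0.75 × (-1.073334) = 0.805001 substitutions/site.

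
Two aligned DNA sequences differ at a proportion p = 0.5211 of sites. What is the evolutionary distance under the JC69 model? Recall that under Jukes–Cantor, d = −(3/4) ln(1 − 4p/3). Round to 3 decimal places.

d = −(3/4) ln(1 − 4p/3) = −0.75 ln(1 − 0.6948) = −0.75 ln(0.3052)
  = −0.75 × (-1.186788) = 0.890091 substitutions/site.

0.890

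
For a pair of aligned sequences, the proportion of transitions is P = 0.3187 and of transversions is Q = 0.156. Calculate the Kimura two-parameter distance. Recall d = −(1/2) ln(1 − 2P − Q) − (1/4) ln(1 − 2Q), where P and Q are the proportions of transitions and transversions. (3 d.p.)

0.882

Under the Kimura two-parameter model, d = −½ ln(1 − 2P − Q) − ¼ ln(1 − 2Q).
1 − 2P − Q = 0.2066, giving −½ ln(0.2066) = 0.788485.
1 − 2Q = 0.688, giving −¼ ln(0.688) = 0.093492.
d = 0.788485 + 0.093492 = 0.881977.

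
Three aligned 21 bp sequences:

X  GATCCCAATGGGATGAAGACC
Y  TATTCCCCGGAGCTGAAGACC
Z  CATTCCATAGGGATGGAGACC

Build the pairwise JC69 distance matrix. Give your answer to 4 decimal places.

d(X,Y) = 0.4408, d(X,Z) = 0.2865, d(Y,Z) = 0.4408

X–Y: 7/21 sites differ → p ≈ 0.333333, d = −0.75 ln(1 − 0.444444) = 0.440839 ≈ 0.4408.
X–Z: 5/21 sites differ → p ≈ 0.238095, d = −0.75 ln(1 − 0.31746) = 0.286451 ≈ 0.2865.
Y–Z: 7/21 sites differ → p ≈ 0.333333, d = −0.75 ln(1 − 0.444444) = 0.440839 ≈ 0.4408.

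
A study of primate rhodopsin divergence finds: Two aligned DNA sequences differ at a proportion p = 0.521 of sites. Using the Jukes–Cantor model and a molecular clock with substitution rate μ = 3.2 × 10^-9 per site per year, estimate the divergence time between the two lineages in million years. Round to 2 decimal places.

139.03

d = −(3/4) ln(1 − 4p/3) = −0.75 ln(1 − 0.694667) = −0.75 ln(0.305333)
  = −0.75 × (-1.186352) = 0.889764 substitutions/site.
Under a molecular clock d = 2μt, so t = d/(2μ) = 0.889764 / (2 × 3.2 × 10^-9) = 139.03 million years.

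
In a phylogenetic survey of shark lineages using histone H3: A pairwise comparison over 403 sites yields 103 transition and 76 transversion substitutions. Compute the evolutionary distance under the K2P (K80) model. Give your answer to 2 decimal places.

P = 103/403 ≈ 0.255583 and Q = 76/403 ≈ 0.188586.
Under the Kimura two-parameter model, d = −½ ln(1 − 2P − Q) − ¼ ln(1 − 2Q).
1 − 2P − Q = 0.300248, giving −½ ln(0.300248) = 0.601573.
1 − 2Q = 0.622828, giving −¼ ln(0.622828) = 0.118371.
d = 0.601573 + 0.118371 = 0.719944.

0.72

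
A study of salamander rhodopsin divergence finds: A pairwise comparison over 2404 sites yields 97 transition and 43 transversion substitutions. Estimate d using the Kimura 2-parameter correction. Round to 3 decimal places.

0.061

P = 97/2404 ≈ 0.040349 and Q = 43/2404 ≈ 0.017887.
Under the Kimura two-parameter model, d = −½ ln(1 − 2P − Q) − ¼ ln(1 − 2Q).
1 − 2P − Q = 0.901415, giving −½ ln(0.901415) = 0.051895.
1 − 2Q = 0.964226, giving −¼ ln(0.964226) = 0.009107.
d = 0.051895 + 0.009107 = 0.061002.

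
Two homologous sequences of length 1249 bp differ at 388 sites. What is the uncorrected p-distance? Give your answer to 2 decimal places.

0.31

p = 388/1249 = 0.310648… ≈ 0.31 (to 2 d.p.).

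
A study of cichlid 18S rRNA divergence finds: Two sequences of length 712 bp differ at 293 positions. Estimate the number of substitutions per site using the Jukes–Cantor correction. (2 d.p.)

p = 293/712 ≈ 0.411517.
d = −(3/4) ln(1 − 4p/3) = −0.75 ln(1 − 0.548689) = −0.75 ln(0.451311)
  = −0.75 × (-0.795599) = 0.596699 substitutions/site.

0.60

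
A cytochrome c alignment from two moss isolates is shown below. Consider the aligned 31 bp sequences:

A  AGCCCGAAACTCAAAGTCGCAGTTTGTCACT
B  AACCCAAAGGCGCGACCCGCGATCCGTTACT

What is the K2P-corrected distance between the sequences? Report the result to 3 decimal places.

0.987

Of 31 sites, 11 differences are transitions and 4 are transversions, so P = 11/31 ≈ 0.354839 and Q = 4/31 ≈ 0.129032.
Under the Kimura two-parameter model, d = −½ ln(1 − 2P − Q) − ¼ ln(1 − 2Q).
1 − 2P − Q = 0.16129, giving −½ ln(0.16129) = 0.912276.
1 − 2Q = 0.741936, giving −¼ ln(0.741936) = 0.074623.
d = 0.912276 + 0.074623 = 0.986899.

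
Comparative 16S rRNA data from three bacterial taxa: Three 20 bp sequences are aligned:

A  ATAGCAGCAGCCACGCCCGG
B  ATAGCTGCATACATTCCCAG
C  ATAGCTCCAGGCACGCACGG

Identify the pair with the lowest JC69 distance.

A–B: 6/20 differ, p = 0.300, d = 0.383.
A–C: 4/20 differ, p = 0.200, d = 0.233.
B–C: 7/20 differ, p = 0.350, d = 0.471.
The smallest distance is between A and C.

A and C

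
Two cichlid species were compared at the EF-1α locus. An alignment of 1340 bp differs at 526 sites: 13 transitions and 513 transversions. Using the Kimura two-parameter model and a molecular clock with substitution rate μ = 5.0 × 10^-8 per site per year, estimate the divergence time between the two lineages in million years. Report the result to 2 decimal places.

6.20

P = 13/1340 ≈ 0.009701 and Q = 513/1340 ≈ 0.382836.
Under the Kimura two-parameter model, d = −½ ln(1 − 2P − Q) − ¼ ln(1 − 2Q).
1 − 2P − Q = 0.597762, giving −½ ln(0.597762) = 0.257281.
1 − 2Q = 0.234328, giving −¼ ln(0.234328) = 0.362758.
d = 0.257281 + 0.362758 = 0.620039.
Under a molecular clock d = 2μt, so t = d/(2μ) = 0.620039 / (2 × 5.0 × 10^-8) = 6.20 million years.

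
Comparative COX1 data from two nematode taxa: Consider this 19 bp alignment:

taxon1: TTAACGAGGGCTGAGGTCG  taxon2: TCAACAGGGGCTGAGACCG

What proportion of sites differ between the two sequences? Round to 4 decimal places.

0.2632

The sequences differ at 5 of 19 positions (sites 2, 6, 7, 16, 17).
p = 5/19 = 0.263157… ≈ 0.2632 (to 4 d.p.).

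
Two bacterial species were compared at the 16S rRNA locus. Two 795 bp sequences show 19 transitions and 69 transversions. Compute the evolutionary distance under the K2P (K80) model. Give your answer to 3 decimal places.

P = 19/795 ≈ 0.023899 and Q = 69/795 ≈ 0.086792.
Under the Kimura two-parameter model, d = −½ ln(1 − 2P − Q) − ¼ ln(1 − 2Q).
1 − 2P − Q = 0.86541, giving −½ ln(0.86541) = 0.072276.
1 − 2Q = 0.826416, giving −¼ ln(0.826416) = 0.047664.
d = 0.072276 + 0.047664 = 0.119940.

0.120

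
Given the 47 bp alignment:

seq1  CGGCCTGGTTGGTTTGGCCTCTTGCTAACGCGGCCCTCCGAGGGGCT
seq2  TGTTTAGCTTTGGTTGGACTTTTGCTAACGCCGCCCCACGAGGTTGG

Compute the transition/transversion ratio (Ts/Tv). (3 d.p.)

0.417

Transitions are A↔G and C↔T; transversions are all other mismatches.
Transitions: 5. Transversions: 12.
R = 5/12 = 0.416666… ≈ 0.417 (to 3 d.p.).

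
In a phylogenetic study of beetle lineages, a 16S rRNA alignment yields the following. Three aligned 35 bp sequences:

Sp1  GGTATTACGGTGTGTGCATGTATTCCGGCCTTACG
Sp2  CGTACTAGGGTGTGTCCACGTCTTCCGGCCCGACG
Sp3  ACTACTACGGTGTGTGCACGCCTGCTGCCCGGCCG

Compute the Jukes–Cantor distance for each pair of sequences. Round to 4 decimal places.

d(Sp1,Sp2) = 0.2726, d(Sp1,Sp3) = 0.4582, d(Sp2,Sp3) = 0.3597

Sp1–Sp2: 8/35 sites differ → p ≈ 0.228571, d = −0.75 ln(1 − 0.304761) = 0.272625 ≈ 0.2726.
Sp1–Sp3: 12/35 sites differ → p ≈ 0.342857, d = −0.75 ln(1 − 0.457143) = 0.458182 ≈ 0.4582.
Sp2–Sp3: 10/35 sites differ → p ≈ 0.285714, d = −0.75 ln(1 − 0.380952) = 0.359679 ≈ 0.3597.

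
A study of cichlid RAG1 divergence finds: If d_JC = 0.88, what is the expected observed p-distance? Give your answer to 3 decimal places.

p = (3/4)(1 − e^(−4d/3)) = 0.75 × (1 − e^(-1.173333)) = 0.75 × (1 − 0.309334) = 0.518000.

0.518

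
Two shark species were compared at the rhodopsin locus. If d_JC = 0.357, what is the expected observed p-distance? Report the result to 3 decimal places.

0.284

p = (3/4)(1 − e^(−4d/3)) = 0.75 × (1 − e^(-0.476)) = 0.75 × (1 − 0.621263) = 0.284053.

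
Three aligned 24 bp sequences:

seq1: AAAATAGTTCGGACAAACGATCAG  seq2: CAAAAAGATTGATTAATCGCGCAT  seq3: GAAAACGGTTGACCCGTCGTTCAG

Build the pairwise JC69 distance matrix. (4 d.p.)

seq1–seq2: 11/24 sites differ → p ≈ 0.458333, d = −0.75 ln(1 − 0.611111) = 0.708346 ≈ 0.7083.
seq1–seq3: 11/24 sites differ → p ≈ 0.458333, d = −0.75 ln(1 − 0.611111) = 0.708346 ≈ 0.7083.
seq2–seq3: 10/24 sites differ → p ≈ 0.416667, d = −0.75 ln(1 − 0.555556) = 0.608198 ≈ 0.6082.

d(seq1,seq2) = 0.7083, d(seq1,seq3) = 0.7083, d(seq2,seq3) = 0.6082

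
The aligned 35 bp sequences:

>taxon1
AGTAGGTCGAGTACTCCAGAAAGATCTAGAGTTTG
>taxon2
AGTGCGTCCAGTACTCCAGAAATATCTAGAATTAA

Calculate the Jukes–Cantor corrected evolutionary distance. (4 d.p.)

0.2326

The sequences differ at 7 of 35 sites (4, 5, 9, 23, 31, 34, 35), so p = 7/35 = 0.2.
d = −(3/4) ln(1 − 4p/3) = −0.75 ln(1 − 0.266667) = −0.75 ln(0.733333)
  = −0.75 × (-0.310155) = 0.232616 substitutions/site.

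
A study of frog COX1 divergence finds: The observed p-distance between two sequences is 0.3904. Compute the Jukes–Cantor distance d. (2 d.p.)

d = −(3/4) ln(1 − 4p/3) = −0.75 ln(1 − 0.520533) = −0.75 ln(0.479467)
  = −0.75 × (-0.735080) = 0.551310 substitutions/site.

0.55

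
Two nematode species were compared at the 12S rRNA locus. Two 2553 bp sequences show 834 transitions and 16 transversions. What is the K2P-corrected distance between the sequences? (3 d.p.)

0.542

P = 834/2553 ≈ 0.326675 and Q = 16/2553 ≈ 0.006267.
Under the Kimura two-parameter model, d = −½ ln(1 − 2P − Q) − ¼ ln(1 − 2Q).
1 − 2P − Q = 0.340383, giving −½ ln(0.340383) = 0.538842.
1 − 2Q = 0.987466, giving −¼ ln(0.987466) = 0.003153.
d = 0.538842 + 0.003153 = 0.541995.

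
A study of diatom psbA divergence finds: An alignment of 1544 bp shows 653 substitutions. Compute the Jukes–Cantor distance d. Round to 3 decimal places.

p = 653/1544 ≈ 0.422927.
d = −(3/4) ln(1 − 4p/3) = −0.75 ln(1 − 0.563903) = −0.75 ln(0.436097)
  = −0.75 × (-0.829891) = 0.622418 substitutions/site.

0.622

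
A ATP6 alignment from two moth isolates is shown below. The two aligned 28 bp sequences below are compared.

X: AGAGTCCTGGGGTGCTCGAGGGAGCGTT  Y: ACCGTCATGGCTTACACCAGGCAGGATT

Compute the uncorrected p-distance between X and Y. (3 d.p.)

The sequences differ at 11 of 28 positions.
p = 11/28 = 0.392857… ≈ 0.393 (to 3 d.p.).

0.393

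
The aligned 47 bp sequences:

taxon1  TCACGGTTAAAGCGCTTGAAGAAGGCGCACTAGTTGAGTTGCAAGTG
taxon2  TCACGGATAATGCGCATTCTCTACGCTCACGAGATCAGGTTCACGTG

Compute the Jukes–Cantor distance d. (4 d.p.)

0.4537

The sequences differ at 16 of 47 sites, so p = 16/47 ≈ 0.340426.
d = −(3/4) ln(1 − 4p/3) = −0.75 ln(1 − 0.453901) = −0.75 ln(0.546099)
  = −0.75 × (-0.604955) = 0.453716 substitutions/site.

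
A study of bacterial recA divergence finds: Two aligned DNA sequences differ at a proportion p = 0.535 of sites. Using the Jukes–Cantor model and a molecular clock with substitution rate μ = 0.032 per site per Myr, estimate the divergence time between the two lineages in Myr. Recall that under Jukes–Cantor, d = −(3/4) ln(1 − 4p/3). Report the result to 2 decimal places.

14.64

d = −(3/4) ln(1 − 4p/3) = −0.75 ln(1 − 0.713333) = −0.75 ln(0.286667)
  = −0.75 × (-1.249434) = 0.937076 substitutions/site.
Under a molecular clock d = 2μt, so t = d/(2μ) = 0.937076 / (2 × 0.032) = 14.64 Myr.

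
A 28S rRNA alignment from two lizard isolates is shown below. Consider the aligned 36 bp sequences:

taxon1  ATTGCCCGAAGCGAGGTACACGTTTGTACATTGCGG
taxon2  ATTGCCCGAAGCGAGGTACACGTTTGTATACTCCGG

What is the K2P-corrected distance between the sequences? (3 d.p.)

0.089

Of 36 sites, 2 differences are transitions and 1 are transversions, so P = 2/36 ≈ 0.055556 and Q = 1/36 ≈ 0.027778.
Under the Kimura two-parameter model, d = −½ ln(1 − 2P − Q) − ¼ ln(1 − 2Q).
1 − 2P − Q = 0.86111, giving −½ ln(0.86111) = 0.074767.
1 − 2Q = 0.944444, giving −¼ ln(0.944444) = 0.014290.
d = 0.074767 + 0.014290 = 0.089057.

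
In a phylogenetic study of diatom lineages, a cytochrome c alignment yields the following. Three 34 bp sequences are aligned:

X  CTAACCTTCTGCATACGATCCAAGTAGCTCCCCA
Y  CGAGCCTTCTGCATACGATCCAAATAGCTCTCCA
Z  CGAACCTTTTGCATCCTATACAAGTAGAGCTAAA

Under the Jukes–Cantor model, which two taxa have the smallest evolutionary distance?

X–Y: 4/34 differ, p = 0.118, d = 0.128.
X–Z: 10/34 differ, p = 0.294, d = 0.373.
Y–Z: 10/34 differ, p = 0.294, d = 0.373.
The smallest distance is between X and Y.

X and Y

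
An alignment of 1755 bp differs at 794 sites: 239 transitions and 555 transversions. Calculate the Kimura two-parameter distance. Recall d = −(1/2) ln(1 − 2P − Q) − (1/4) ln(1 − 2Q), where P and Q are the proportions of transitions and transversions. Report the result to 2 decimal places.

P = 239/1755 ≈ 0.136182 and Q = 555/1755 ≈ 0.316239.
Under the Kimura two-parameter model, d = −½ ln(1 − 2P − Q) − ¼ ln(1 − 2Q).
1 − 2P − Q = 0.411397, giving −½ ln(0.411397) = 0.444098.
1 − 2Q = 0.367522, giving −¼ ln(0.367522) = 0.250243.
d = 0.444098 + 0.250243 = 0.694341.

0.69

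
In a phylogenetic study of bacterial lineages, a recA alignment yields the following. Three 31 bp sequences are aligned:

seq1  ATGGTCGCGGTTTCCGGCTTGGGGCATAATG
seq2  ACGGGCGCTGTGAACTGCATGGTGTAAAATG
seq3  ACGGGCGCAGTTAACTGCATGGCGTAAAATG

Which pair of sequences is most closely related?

seq1–seq2: 11/31 differ, p = 0.355, d = 0.481.
seq1–seq3: 10/31 differ, p = 0.323, d = 0.422.
seq2–seq3: 3/31 differ, p = 0.097, d = 0.104.
The smallest distance is between seq2 and seq3.

seq2 and seq3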